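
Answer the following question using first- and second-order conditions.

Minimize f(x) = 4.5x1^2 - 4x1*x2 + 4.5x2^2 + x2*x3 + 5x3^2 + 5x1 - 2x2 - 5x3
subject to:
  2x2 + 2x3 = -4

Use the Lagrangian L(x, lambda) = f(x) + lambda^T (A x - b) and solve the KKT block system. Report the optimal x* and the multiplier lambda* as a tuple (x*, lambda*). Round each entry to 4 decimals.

Form the Lagrangian:
  L(x, lambda) = (1/2) x^T Q x + c^T x + lambda^T (A x - b)
Stationarity (grad_x L = 0): Q x + c + A^T lambda = 0.
Primal feasibility: A x = b.

This gives the KKT block system:
  [ Q   A^T ] [ x     ]   [-c ]
  [ A    0  ] [ lambda ] = [ b ]

Solving the linear system:
  x*      = (-1.2336, -1.5255, -0.4745)
  lambda* = (5.635)
  f(x*)   = 10.8978

x* = (-1.2336, -1.5255, -0.4745), lambda* = (5.635)


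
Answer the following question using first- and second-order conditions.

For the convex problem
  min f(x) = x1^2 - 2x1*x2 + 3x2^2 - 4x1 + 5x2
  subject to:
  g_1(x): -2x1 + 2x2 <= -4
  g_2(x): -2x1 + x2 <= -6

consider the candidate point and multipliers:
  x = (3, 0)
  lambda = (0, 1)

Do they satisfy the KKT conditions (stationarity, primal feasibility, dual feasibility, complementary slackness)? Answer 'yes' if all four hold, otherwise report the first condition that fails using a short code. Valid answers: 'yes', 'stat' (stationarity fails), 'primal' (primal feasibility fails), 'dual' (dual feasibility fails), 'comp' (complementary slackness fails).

Gradient of f: grad f(x) = Q x + c = (2, -1)
Constraint values g_i(x) = a_i^T x - b_i:
  g_1((3, 0)) = -2
  g_2((3, 0)) = 0
Stationarity residual: grad f(x) + sum_i lambda_i a_i = (0, 0)
  -> stationarity OK
Primal feasibility (all g_i <= 0): OK
Dual feasibility (all lambda_i >= 0): OK
Complementary slackness (lambda_i * g_i(x) = 0 for all i): OK

Verdict: yes, KKT holds.

yes


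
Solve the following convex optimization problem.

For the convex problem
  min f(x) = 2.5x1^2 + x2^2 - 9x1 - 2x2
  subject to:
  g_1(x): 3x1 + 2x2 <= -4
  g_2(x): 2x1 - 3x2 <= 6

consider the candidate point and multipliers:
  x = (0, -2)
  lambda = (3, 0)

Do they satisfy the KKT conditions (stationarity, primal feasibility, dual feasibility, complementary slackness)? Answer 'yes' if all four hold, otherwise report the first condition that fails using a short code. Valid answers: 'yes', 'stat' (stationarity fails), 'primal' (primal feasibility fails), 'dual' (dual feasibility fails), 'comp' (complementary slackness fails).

Gradient of f: grad f(x) = Q x + c = (-9, -6)
Constraint values g_i(x) = a_i^T x - b_i:
  g_1((0, -2)) = 0
  g_2((0, -2)) = 0
Stationarity residual: grad f(x) + sum_i lambda_i a_i = (0, 0)
  -> stationarity OK
Primal feasibility (all g_i <= 0): OK
Dual feasibility (all lambda_i >= 0): OK
Complementary slackness (lambda_i * g_i(x) = 0 for all i): OK

Verdict: yes, KKT holds.

yes


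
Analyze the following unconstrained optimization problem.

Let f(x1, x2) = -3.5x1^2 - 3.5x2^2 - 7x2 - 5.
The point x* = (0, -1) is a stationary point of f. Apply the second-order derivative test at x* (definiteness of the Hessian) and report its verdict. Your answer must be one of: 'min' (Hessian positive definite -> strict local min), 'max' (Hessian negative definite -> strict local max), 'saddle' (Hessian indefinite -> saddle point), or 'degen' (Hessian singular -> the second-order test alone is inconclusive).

Compute the Hessian H = grad^2 f:
  H = [[-7, 0], [0, -7]]
Verify stationarity: grad f(x*) = H x* + g = (0, 0).
Eigenvalues of H: -7, -7.
Both eigenvalues < 0, so H is negative definite -> x* is a strict local max.

max


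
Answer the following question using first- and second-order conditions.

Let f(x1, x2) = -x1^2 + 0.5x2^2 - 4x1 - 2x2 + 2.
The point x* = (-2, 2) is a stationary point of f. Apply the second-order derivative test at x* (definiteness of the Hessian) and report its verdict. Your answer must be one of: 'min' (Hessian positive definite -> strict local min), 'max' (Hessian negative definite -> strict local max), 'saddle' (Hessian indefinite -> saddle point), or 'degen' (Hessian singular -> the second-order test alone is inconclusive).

Compute the Hessian H = grad^2 f:
  H = [[-2, 0], [0, 1]]
Verify stationarity: grad f(x*) = H x* + g = (0, 0).
Eigenvalues of H: -2, 1.
Eigenvalues have mixed signs, so H is indefinite -> x* is a saddle point.

saddle


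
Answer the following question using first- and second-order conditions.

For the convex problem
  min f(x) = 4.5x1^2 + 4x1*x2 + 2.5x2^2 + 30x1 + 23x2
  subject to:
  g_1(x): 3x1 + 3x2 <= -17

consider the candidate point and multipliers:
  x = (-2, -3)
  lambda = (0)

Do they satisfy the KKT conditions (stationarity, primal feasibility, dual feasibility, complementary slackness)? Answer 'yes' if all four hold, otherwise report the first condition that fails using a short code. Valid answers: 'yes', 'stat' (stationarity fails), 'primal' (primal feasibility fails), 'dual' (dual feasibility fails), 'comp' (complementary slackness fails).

Gradient of f: grad f(x) = Q x + c = (0, 0)
Constraint values g_i(x) = a_i^T x - b_i:
  g_1((-2, -3)) = 2
Stationarity residual: grad f(x) + sum_i lambda_i a_i = (0, 0)
  -> stationarity OK
Primal feasibility (all g_i <= 0): FAILS
Dual feasibility (all lambda_i >= 0): OK
Complementary slackness (lambda_i * g_i(x) = 0 for all i): OK

Verdict: the first failing condition is primal_feasibility -> primal.

primal


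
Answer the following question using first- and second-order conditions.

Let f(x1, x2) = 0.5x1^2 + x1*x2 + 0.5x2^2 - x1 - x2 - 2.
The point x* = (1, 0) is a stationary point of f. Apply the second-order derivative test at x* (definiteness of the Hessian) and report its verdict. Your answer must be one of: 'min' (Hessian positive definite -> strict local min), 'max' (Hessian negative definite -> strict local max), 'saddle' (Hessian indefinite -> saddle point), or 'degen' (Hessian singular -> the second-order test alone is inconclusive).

Compute the Hessian H = grad^2 f:
  H = [[1, 1], [1, 1]]
Verify stationarity: grad f(x*) = H x* + g = (0, 0).
Eigenvalues of H: 0, 2.
H has a zero eigenvalue (singular; positive semidefinite but not definite), so H is neither positive definite, negative definite, nor indefinite. The second-order test alone is inconclusive -> degen.
(Indeed, f is constant along the null direction of H through x*, so x* is not a strict local extremum.)

degen


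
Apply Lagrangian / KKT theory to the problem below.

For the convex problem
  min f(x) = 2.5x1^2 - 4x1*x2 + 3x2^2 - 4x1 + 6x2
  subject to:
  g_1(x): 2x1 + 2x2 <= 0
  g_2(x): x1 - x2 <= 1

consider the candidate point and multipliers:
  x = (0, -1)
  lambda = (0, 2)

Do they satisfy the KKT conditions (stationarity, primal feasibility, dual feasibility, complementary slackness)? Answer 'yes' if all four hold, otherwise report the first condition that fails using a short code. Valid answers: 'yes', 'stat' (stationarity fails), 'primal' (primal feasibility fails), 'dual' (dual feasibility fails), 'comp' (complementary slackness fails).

Gradient of f: grad f(x) = Q x + c = (0, 0)
Constraint values g_i(x) = a_i^T x - b_i:
  g_1((0, -1)) = -2
  g_2((0, -1)) = 0
Stationarity residual: grad f(x) + sum_i lambda_i a_i = (2, -2)
  -> stationarity FAILS
Primal feasibility (all g_i <= 0): OK
Dual feasibility (all lambda_i >= 0): OK
Complementary slackness (lambda_i * g_i(x) = 0 for all i): OK

Verdict: the first failing condition is stationarity -> stat.

stat


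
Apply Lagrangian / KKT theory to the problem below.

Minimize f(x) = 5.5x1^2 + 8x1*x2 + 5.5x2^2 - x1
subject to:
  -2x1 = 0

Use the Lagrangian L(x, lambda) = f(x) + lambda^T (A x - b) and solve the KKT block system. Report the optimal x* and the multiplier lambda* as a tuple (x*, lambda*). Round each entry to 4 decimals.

Form the Lagrangian:
  L(x, lambda) = (1/2) x^T Q x + c^T x + lambda^T (A x - b)
Stationarity (grad_x L = 0): Q x + c + A^T lambda = 0.
Primal feasibility: A x = b.

This gives the KKT block system:
  [ Q   A^T ] [ x     ]   [-c ]
  [ A    0  ] [ lambda ] = [ b ]

Solving the linear system:
  x*      = (0, 0)
  lambda* = (-0.5)
  f(x*)   = 0

x* = (0, 0), lambda* = (-0.5)


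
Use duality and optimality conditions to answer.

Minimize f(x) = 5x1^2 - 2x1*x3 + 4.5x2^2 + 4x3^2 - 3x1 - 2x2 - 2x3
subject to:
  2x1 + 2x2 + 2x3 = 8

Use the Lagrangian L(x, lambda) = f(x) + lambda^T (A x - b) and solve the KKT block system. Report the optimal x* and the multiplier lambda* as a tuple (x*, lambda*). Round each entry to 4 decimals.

Form the Lagrangian:
  L(x, lambda) = (1/2) x^T Q x + c^T x + lambda^T (A x - b)
Stationarity (grad_x L = 0): Q x + c + A^T lambda = 0.
Primal feasibility: A x = b.

This gives the KKT block system:
  [ Q   A^T ] [ x     ]   [-c ]
  [ A    0  ] [ lambda ] = [ b ]

Solving the linear system:
  x*      = (1.3759, 1.073, 1.5511)
  lambda* = (-3.8285)
  f(x*)   = 10.6259

x* = (1.3759, 1.073, 1.5511), lambda* = (-3.8285)


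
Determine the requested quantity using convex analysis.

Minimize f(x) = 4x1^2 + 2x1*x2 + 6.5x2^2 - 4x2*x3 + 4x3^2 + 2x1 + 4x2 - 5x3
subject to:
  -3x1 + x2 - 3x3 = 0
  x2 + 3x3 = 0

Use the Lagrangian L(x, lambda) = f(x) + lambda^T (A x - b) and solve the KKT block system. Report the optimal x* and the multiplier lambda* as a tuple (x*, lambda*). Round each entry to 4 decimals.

Form the Lagrangian:
  L(x, lambda) = (1/2) x^T Q x + c^T x + lambda^T (A x - b)
Stationarity (grad_x L = 0): Q x + c + A^T lambda = 0.
Primal feasibility: A x = b.

This gives the KKT block system:
  [ Q   A^T ] [ x     ]   [-c ]
  [ A    0  ] [ lambda ] = [ b ]

Solving the linear system:
  x*      = (-0.2049, -0.3073, 0.1024)
  lambda* = (-0.0846, 0.8992)
  f(x*)   = -1.0756

x* = (-0.2049, -0.3073, 0.1024), lambda* = (-0.0846, 0.8992)


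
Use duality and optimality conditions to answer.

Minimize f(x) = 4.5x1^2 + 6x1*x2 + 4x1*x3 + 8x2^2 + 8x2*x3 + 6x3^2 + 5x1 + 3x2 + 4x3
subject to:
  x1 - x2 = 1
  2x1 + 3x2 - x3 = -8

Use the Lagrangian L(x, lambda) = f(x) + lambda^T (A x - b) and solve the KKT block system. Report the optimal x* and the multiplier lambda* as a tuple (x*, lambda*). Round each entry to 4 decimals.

Form the Lagrangian:
  L(x, lambda) = (1/2) x^T Q x + c^T x + lambda^T (A x - b)
Stationarity (grad_x L = 0): Q x + c + A^T lambda = 0.
Primal feasibility: A x = b.

This gives the KKT block system:
  [ Q   A^T ] [ x     ]   [-c ]
  [ A    0  ] [ lambda ] = [ b ]

Solving the linear system:
  x*      = (-0.7133, -1.7133, 1.4333)
  lambda* = (-3.3107, 4.6389)
  f(x*)   = 18.7243

x* = (-0.7133, -1.7133, 1.4333), lambda* = (-3.3107, 4.6389)


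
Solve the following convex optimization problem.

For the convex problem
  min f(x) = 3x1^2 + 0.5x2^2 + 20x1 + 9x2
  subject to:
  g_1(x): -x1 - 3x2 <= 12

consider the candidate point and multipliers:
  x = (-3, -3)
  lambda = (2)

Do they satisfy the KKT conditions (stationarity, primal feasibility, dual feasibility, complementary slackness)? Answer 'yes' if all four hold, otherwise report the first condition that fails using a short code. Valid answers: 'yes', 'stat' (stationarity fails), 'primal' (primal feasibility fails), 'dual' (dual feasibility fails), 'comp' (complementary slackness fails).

Gradient of f: grad f(x) = Q x + c = (2, 6)
Constraint values g_i(x) = a_i^T x - b_i:
  g_1((-3, -3)) = 0
Stationarity residual: grad f(x) + sum_i lambda_i a_i = (0, 0)
  -> stationarity OK
Primal feasibility (all g_i <= 0): OK
Dual feasibility (all lambda_i >= 0): OK
Complementary slackness (lambda_i * g_i(x) = 0 for all i): OK

Verdict: yes, KKT holds.

yes


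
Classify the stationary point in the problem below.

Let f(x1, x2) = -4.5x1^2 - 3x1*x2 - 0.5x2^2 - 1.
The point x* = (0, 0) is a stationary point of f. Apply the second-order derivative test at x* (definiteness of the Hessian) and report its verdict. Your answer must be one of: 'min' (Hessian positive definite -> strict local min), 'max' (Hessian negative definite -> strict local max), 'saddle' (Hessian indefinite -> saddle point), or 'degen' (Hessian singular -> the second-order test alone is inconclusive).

Compute the Hessian H = grad^2 f:
  H = [[-9, -3], [-3, -1]]
Verify stationarity: grad f(x*) = H x* + g = (0, 0).
Eigenvalues of H: -10, 0.
H has a zero eigenvalue (singular; negative semidefinite but not definite), so H is neither positive definite, negative definite, nor indefinite. The second-order test alone is inconclusive -> degen.
(Indeed, f is constant along the null direction of H through x*, so x* is not a strict local extremum.)

degen


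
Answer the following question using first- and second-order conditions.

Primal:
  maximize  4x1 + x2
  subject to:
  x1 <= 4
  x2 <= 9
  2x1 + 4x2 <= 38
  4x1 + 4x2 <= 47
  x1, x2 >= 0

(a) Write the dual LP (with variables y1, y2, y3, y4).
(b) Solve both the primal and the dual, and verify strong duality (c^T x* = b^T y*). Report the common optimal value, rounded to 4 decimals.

The standard primal-dual pair for 'max c^T x s.t. A x <= b, x >= 0' is:
  Dual:  min b^T y  s.t.  A^T y >= c,  y >= 0.

So the dual LP is:
  minimize  4y1 + 9y2 + 38y3 + 47y4
  subject to:
    y1 + 2y3 + 4y4 >= 4
    y2 + 4y3 + 4y4 >= 1
    y1, y2, y3, y4 >= 0

Solving the primal: x* = (4, 7.5).
  primal value c^T x* = 23.5.
Solving the dual: y* = (3.5, 0, 0.25, 0).
  dual value b^T y* = 23.5.
Strong duality: c^T x* = b^T y*. Confirmed.

23.5


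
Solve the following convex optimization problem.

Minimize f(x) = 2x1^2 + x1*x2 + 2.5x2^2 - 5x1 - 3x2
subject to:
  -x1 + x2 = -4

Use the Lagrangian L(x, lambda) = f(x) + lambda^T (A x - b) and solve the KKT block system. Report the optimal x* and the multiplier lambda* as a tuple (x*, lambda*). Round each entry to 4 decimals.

Form the Lagrangian:
  L(x, lambda) = (1/2) x^T Q x + c^T x + lambda^T (A x - b)
Stationarity (grad_x L = 0): Q x + c + A^T lambda = 0.
Primal feasibility: A x = b.

This gives the KKT block system:
  [ Q   A^T ] [ x     ]   [-c ]
  [ A    0  ] [ lambda ] = [ b ]

Solving the linear system:
  x*      = (2.9091, -1.0909)
  lambda* = (5.5455)
  f(x*)   = 5.4545

x* = (2.9091, -1.0909), lambda* = (5.5455)


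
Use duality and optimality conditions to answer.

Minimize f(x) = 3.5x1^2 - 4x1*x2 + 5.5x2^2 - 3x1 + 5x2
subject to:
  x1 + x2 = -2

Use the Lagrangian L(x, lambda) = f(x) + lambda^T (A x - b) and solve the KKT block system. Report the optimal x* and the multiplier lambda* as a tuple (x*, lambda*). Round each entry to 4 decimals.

Form the Lagrangian:
  L(x, lambda) = (1/2) x^T Q x + c^T x + lambda^T (A x - b)
Stationarity (grad_x L = 0): Q x + c + A^T lambda = 0.
Primal feasibility: A x = b.

This gives the KKT block system:
  [ Q   A^T ] [ x     ]   [-c ]
  [ A    0  ] [ lambda ] = [ b ]

Solving the linear system:
  x*      = (-0.8462, -1.1538)
  lambda* = (4.3077)
  f(x*)   = 2.6923

x* = (-0.8462, -1.1538), lambda* = (4.3077)


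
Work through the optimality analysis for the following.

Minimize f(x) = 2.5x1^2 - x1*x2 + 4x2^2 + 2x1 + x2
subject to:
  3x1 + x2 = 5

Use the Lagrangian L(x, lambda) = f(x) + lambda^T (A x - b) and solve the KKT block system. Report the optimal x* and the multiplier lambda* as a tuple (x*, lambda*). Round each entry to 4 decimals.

Form the Lagrangian:
  L(x, lambda) = (1/2) x^T Q x + c^T x + lambda^T (A x - b)
Stationarity (grad_x L = 0): Q x + c + A^T lambda = 0.
Primal feasibility: A x = b.

This gives the KKT block system:
  [ Q   A^T ] [ x     ]   [-c ]
  [ A    0  ] [ lambda ] = [ b ]

Solving the linear system:
  x*      = (1.5181, 0.4458)
  lambda* = (-3.0482)
  f(x*)   = 9.3614

x* = (1.5181, 0.4458), lambda* = (-3.0482)


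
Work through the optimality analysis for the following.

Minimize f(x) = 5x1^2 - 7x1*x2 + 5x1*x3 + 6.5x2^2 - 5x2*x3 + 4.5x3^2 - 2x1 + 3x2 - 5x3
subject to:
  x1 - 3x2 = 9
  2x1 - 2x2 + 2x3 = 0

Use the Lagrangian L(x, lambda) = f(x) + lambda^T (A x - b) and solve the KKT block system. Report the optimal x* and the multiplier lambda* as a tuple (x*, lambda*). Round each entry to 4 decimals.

Form the Lagrangian:
  L(x, lambda) = (1/2) x^T Q x + c^T x + lambda^T (A x - b)
Stationarity (grad_x L = 0): Q x + c + A^T lambda = 0.
Primal feasibility: A x = b.

This gives the KKT block system:
  [ Q   A^T ] [ x     ]   [-c ]
  [ A    0  ] [ lambda ] = [ b ]

Solving the linear system:
  x*      = (-1.3158, -3.4386, -2.1228)
  lambda* = (-11.7895, 6.7456)
  f(x*)   = 54.5175

x* = (-1.3158, -3.4386, -2.1228), lambda* = (-11.7895, 6.7456)


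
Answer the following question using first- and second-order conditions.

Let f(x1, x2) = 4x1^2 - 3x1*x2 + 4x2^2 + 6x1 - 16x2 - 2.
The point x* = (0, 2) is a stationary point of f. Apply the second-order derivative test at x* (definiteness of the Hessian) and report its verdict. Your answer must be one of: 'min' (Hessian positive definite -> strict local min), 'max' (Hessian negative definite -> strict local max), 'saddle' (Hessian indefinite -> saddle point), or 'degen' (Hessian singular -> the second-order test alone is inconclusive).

Compute the Hessian H = grad^2 f:
  H = [[8, -3], [-3, 8]]
Verify stationarity: grad f(x*) = H x* + g = (0, 0).
Eigenvalues of H: 5, 11.
Both eigenvalues > 0, so H is positive definite -> x* is a strict local min.

min


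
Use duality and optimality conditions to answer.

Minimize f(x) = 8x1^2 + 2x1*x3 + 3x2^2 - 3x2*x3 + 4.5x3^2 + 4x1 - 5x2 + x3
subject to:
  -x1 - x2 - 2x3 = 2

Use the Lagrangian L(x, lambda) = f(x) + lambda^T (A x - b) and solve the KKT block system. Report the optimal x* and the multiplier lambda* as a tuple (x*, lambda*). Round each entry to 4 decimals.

Form the Lagrangian:
  L(x, lambda) = (1/2) x^T Q x + c^T x + lambda^T (A x - b)
Stationarity (grad_x L = 0): Q x + c + A^T lambda = 0.
Primal feasibility: A x = b.

This gives the KKT block system:
  [ Q   A^T ] [ x     ]   [-c ]
  [ A    0  ] [ lambda ] = [ b ]

Solving the linear system:
  x*      = (-0.3538, -0.0913, -0.7775)
  lambda* = (-3.2154)
  f(x*)   = 2.3474

x* = (-0.3538, -0.0913, -0.7775), lambda* = (-3.2154)


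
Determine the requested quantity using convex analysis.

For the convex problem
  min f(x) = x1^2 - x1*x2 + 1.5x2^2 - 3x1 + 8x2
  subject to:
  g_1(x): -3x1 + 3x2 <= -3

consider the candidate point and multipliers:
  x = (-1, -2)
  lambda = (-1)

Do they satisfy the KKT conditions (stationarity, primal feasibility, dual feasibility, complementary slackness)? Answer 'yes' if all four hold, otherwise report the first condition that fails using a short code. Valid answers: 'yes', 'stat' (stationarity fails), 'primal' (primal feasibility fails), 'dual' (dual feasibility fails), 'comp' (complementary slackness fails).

Gradient of f: grad f(x) = Q x + c = (-3, 3)
Constraint values g_i(x) = a_i^T x - b_i:
  g_1((-1, -2)) = 0
Stationarity residual: grad f(x) + sum_i lambda_i a_i = (0, 0)
  -> stationarity OK
Primal feasibility (all g_i <= 0): OK
Dual feasibility (all lambda_i >= 0): FAILS
Complementary slackness (lambda_i * g_i(x) = 0 for all i): OK

Verdict: the first failing condition is dual_feasibility -> dual.

dual


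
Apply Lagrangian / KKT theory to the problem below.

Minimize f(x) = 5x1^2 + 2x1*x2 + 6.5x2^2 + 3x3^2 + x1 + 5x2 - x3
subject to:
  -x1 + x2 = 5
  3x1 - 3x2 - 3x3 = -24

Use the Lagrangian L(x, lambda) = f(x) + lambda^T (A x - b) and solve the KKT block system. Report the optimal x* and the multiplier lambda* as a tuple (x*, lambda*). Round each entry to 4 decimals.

Form the Lagrangian:
  L(x, lambda) = (1/2) x^T Q x + c^T x + lambda^T (A x - b)
Stationarity (grad_x L = 0): Q x + c + A^T lambda = 0.
Primal feasibility: A x = b.

This gives the KKT block system:
  [ Q   A^T ] [ x     ]   [-c ]
  [ A    0  ] [ lambda ] = [ b ]

Solving the linear system:
  x*      = (-3, 2, 3)
  lambda* = (-8, 5.6667)
  f(x*)   = 90

x* = (-3, 2, 3), lambda* = (-8, 5.6667)


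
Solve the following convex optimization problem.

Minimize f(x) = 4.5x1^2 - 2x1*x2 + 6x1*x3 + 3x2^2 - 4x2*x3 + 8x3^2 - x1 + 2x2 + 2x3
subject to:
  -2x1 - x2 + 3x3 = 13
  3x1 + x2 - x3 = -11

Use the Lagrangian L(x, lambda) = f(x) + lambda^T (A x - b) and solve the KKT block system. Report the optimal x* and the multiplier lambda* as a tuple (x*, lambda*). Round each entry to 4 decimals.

Form the Lagrangian:
  L(x, lambda) = (1/2) x^T Q x + c^T x + lambda^T (A x - b)
Stationarity (grad_x L = 0): Q x + c + A^T lambda = 0.
Primal feasibility: A x = b.

This gives the KKT block system:
  [ Q   A^T ] [ x     ]   [-c ]
  [ A    0  ] [ lambda ] = [ b ]

Solving the linear system:
  x*      = (-2.646, -0.7391, 2.323)
  lambda* = (-9.9068, -3.472)
  f(x*)   = 48.205

x* = (-2.646, -0.7391, 2.323), lambda* = (-9.9068, -3.472)


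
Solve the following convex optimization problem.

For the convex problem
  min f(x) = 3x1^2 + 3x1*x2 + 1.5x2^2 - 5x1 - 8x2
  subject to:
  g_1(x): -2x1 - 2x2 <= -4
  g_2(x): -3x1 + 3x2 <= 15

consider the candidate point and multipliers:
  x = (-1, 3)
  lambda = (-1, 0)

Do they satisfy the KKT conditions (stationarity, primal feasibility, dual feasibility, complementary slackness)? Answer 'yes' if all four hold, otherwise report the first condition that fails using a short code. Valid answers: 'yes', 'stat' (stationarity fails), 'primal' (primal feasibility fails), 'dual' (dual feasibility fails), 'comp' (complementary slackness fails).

Gradient of f: grad f(x) = Q x + c = (-2, -2)
Constraint values g_i(x) = a_i^T x - b_i:
  g_1((-1, 3)) = 0
  g_2((-1, 3)) = -3
Stationarity residual: grad f(x) + sum_i lambda_i a_i = (0, 0)
  -> stationarity OK
Primal feasibility (all g_i <= 0): OK
Dual feasibility (all lambda_i >= 0): FAILS
Complementary slackness (lambda_i * g_i(x) = 0 for all i): OK

Verdict: the first failing condition is dual_feasibility -> dual.

dual


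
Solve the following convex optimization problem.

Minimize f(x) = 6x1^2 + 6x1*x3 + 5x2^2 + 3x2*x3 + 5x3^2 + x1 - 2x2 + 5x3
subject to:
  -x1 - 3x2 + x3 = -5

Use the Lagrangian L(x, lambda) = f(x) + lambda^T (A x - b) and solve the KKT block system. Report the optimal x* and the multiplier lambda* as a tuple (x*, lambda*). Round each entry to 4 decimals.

Form the Lagrangian:
  L(x, lambda) = (1/2) x^T Q x + c^T x + lambda^T (A x - b)
Stationarity (grad_x L = 0): Q x + c + A^T lambda = 0.
Primal feasibility: A x = b.

This gives the KKT block system:
  [ Q   A^T ] [ x     ]   [-c ]
  [ A    0  ] [ lambda ] = [ b ]

Solving the linear system:
  x*      = (0.6945, 0.988, -1.3416)
  lambda* = (1.2849)
  f(x*)   = -0.7824

x* = (0.6945, 0.988, -1.3416), lambda* = (1.2849)


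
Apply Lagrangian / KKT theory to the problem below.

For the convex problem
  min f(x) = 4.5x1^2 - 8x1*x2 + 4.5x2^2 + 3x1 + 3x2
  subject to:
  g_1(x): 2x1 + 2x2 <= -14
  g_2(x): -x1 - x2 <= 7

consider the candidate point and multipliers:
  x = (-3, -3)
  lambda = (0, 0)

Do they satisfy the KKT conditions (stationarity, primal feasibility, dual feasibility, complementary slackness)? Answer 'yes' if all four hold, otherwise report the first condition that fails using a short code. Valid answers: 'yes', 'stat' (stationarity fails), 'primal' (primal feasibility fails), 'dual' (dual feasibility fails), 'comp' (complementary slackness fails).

Gradient of f: grad f(x) = Q x + c = (0, 0)
Constraint values g_i(x) = a_i^T x - b_i:
  g_1((-3, -3)) = 2
  g_2((-3, -3)) = -1
Stationarity residual: grad f(x) + sum_i lambda_i a_i = (0, 0)
  -> stationarity OK
Primal feasibility (all g_i <= 0): FAILS
Dual feasibility (all lambda_i >= 0): OK
Complementary slackness (lambda_i * g_i(x) = 0 for all i): OK

Verdict: the first failing condition is primal_feasibility -> primal.

primal


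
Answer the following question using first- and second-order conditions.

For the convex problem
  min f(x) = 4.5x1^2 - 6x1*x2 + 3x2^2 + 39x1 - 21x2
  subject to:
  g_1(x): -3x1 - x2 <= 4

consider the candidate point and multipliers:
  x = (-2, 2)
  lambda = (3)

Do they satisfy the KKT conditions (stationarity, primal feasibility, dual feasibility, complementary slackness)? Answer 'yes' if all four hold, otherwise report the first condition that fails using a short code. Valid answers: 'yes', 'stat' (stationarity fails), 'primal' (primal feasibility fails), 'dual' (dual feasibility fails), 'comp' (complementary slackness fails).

Gradient of f: grad f(x) = Q x + c = (9, 3)
Constraint values g_i(x) = a_i^T x - b_i:
  g_1((-2, 2)) = 0
Stationarity residual: grad f(x) + sum_i lambda_i a_i = (0, 0)
  -> stationarity OK
Primal feasibility (all g_i <= 0): OK
Dual feasibility (all lambda_i >= 0): OK
Complementary slackness (lambda_i * g_i(x) = 0 for all i): OK

Verdict: yes, KKT holds.

yes


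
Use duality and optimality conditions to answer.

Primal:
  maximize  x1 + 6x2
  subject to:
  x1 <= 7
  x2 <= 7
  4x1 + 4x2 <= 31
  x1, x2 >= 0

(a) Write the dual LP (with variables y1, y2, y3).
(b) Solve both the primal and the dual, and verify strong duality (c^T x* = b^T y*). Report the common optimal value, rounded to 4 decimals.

The standard primal-dual pair for 'max c^T x s.t. A x <= b, x >= 0' is:
  Dual:  min b^T y  s.t.  A^T y >= c,  y >= 0.

So the dual LP is:
  minimize  7y1 + 7y2 + 31y3
  subject to:
    y1 + 4y3 >= 1
    y2 + 4y3 >= 6
    y1, y2, y3 >= 0

Solving the primal: x* = (0.75, 7).
  primal value c^T x* = 42.75.
Solving the dual: y* = (0, 5, 0.25).
  dual value b^T y* = 42.75.
Strong duality: c^T x* = b^T y*. Confirmed.

42.75


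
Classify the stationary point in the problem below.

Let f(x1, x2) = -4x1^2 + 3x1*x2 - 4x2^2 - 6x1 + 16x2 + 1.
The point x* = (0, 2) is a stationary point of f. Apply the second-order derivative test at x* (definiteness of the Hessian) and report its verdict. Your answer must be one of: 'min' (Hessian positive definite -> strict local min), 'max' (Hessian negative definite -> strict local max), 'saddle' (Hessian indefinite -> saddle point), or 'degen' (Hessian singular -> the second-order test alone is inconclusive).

Compute the Hessian H = grad^2 f:
  H = [[-8, 3], [3, -8]]
Verify stationarity: grad f(x*) = H x* + g = (0, 0).
Eigenvalues of H: -11, -5.
Both eigenvalues < 0, so H is negative definite -> x* is a strict local max.

max


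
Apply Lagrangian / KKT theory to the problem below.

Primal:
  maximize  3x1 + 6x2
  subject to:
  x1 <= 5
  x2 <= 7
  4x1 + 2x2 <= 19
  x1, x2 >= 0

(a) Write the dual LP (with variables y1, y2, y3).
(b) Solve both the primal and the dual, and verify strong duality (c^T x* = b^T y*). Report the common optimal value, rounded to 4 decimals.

The standard primal-dual pair for 'max c^T x s.t. A x <= b, x >= 0' is:
  Dual:  min b^T y  s.t.  A^T y >= c,  y >= 0.

So the dual LP is:
  minimize  5y1 + 7y2 + 19y3
  subject to:
    y1 + 4y3 >= 3
    y2 + 2y3 >= 6
    y1, y2, y3 >= 0

Solving the primal: x* = (1.25, 7).
  primal value c^T x* = 45.75.
Solving the dual: y* = (0, 4.5, 0.75).
  dual value b^T y* = 45.75.
Strong duality: c^T x* = b^T y*. Confirmed.

45.75


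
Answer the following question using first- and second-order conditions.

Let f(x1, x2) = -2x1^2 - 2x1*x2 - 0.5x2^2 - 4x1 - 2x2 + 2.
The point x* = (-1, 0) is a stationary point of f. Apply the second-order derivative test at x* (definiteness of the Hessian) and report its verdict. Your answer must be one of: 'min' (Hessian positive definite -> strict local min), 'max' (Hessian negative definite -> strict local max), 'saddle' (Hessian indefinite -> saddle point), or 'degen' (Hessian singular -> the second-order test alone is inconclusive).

Compute the Hessian H = grad^2 f:
  H = [[-4, -2], [-2, -1]]
Verify stationarity: grad f(x*) = H x* + g = (0, 0).
Eigenvalues of H: -5, 0.
H has a zero eigenvalue (singular; negative semidefinite but not definite), so H is neither positive definite, negative definite, nor indefinite. The second-order test alone is inconclusive -> degen.
(Indeed, f is constant along the null direction of H through x*, so x* is not a strict local extremum.)

degen


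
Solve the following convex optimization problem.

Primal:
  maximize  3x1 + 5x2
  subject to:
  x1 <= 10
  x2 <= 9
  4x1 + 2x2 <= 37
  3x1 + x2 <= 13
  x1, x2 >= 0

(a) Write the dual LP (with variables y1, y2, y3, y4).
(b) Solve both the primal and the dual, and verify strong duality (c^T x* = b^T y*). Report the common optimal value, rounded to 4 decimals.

The standard primal-dual pair for 'max c^T x s.t. A x <= b, x >= 0' is:
  Dual:  min b^T y  s.t.  A^T y >= c,  y >= 0.

So the dual LP is:
  minimize  10y1 + 9y2 + 37y3 + 13y4
  subject to:
    y1 + 4y3 + 3y4 >= 3
    y2 + 2y3 + y4 >= 5
    y1, y2, y3, y4 >= 0

Solving the primal: x* = (1.3333, 9).
  primal value c^T x* = 49.
Solving the dual: y* = (0, 4, 0, 1).
  dual value b^T y* = 49.
Strong duality: c^T x* = b^T y*. Confirmed.

49


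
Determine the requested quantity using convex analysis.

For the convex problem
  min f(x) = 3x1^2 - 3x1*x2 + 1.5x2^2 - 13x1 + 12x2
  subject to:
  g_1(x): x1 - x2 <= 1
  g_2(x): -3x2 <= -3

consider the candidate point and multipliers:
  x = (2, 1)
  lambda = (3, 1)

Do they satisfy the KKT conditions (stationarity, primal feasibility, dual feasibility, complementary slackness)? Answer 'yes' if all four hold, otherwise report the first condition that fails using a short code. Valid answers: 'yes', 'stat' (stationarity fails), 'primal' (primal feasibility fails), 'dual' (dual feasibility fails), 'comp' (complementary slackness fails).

Gradient of f: grad f(x) = Q x + c = (-4, 9)
Constraint values g_i(x) = a_i^T x - b_i:
  g_1((2, 1)) = 0
  g_2((2, 1)) = 0
Stationarity residual: grad f(x) + sum_i lambda_i a_i = (-1, 3)
  -> stationarity FAILS
Primal feasibility (all g_i <= 0): OK
Dual feasibility (all lambda_i >= 0): OK
Complementary slackness (lambda_i * g_i(x) = 0 for all i): OK

Verdict: the first failing condition is stationarity -> stat.

stat


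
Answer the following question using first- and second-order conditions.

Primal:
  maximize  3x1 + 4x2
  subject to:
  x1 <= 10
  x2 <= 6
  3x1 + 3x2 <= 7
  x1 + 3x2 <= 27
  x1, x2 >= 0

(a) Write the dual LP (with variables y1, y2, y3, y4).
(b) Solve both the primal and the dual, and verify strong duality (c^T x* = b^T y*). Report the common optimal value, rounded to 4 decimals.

The standard primal-dual pair for 'max c^T x s.t. A x <= b, x >= 0' is:
  Dual:  min b^T y  s.t.  A^T y >= c,  y >= 0.

So the dual LP is:
  minimize  10y1 + 6y2 + 7y3 + 27y4
  subject to:
    y1 + 3y3 + y4 >= 3
    y2 + 3y3 + 3y4 >= 4
    y1, y2, y3, y4 >= 0

Solving the primal: x* = (0, 2.3333).
  primal value c^T x* = 9.3333.
Solving the dual: y* = (0, 0, 1.3333, 0).
  dual value b^T y* = 9.3333.
Strong duality: c^T x* = b^T y*. Confirmed.

9.3333


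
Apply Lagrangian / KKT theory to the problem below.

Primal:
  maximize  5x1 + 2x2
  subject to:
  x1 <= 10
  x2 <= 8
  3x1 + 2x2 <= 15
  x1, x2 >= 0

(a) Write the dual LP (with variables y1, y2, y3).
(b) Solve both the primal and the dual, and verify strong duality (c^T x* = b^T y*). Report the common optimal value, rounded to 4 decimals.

The standard primal-dual pair for 'max c^T x s.t. A x <= b, x >= 0' is:
  Dual:  min b^T y  s.t.  A^T y >= c,  y >= 0.

So the dual LP is:
  minimize  10y1 + 8y2 + 15y3
  subject to:
    y1 + 3y3 >= 5
    y2 + 2y3 >= 2
    y1, y2, y3 >= 0

Solving the primal: x* = (5, 0).
  primal value c^T x* = 25.
Solving the dual: y* = (0, 0, 1.6667).
  dual value b^T y* = 25.
Strong duality: c^T x* = b^T y*. Confirmed.

25


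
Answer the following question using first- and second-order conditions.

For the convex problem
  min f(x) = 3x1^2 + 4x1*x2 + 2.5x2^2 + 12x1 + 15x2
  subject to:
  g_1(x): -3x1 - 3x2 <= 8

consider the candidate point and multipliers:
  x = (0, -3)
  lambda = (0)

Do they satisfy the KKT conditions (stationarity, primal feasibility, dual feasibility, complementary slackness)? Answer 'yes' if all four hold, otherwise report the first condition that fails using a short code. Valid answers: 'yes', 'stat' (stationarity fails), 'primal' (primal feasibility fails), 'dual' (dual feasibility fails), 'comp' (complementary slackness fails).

Gradient of f: grad f(x) = Q x + c = (0, 0)
Constraint values g_i(x) = a_i^T x - b_i:
  g_1((0, -3)) = 1
Stationarity residual: grad f(x) + sum_i lambda_i a_i = (0, 0)
  -> stationarity OK
Primal feasibility (all g_i <= 0): FAILS
Dual feasibility (all lambda_i >= 0): OK
Complementary slackness (lambda_i * g_i(x) = 0 for all i): OK

Verdict: the first failing condition is primal_feasibility -> primal.

primal


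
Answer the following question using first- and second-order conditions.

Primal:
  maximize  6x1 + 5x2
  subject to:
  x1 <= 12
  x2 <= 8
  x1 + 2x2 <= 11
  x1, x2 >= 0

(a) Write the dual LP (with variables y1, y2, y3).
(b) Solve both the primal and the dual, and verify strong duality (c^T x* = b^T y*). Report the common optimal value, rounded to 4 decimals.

The standard primal-dual pair for 'max c^T x s.t. A x <= b, x >= 0' is:
  Dual:  min b^T y  s.t.  A^T y >= c,  y >= 0.

So the dual LP is:
  minimize  12y1 + 8y2 + 11y3
  subject to:
    y1 + y3 >= 6
    y2 + 2y3 >= 5
    y1, y2, y3 >= 0

Solving the primal: x* = (11, 0).
  primal value c^T x* = 66.
Solving the dual: y* = (0, 0, 6).
  dual value b^T y* = 66.
Strong duality: c^T x* = b^T y*. Confirmed.

66


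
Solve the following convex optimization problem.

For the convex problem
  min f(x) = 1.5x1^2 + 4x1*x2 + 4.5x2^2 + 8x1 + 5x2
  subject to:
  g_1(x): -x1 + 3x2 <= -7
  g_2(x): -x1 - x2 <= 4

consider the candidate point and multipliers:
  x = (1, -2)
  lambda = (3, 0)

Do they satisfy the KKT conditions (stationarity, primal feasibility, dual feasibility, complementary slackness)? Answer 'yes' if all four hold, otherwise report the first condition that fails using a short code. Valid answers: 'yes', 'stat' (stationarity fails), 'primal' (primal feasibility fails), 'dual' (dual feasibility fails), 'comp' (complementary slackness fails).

Gradient of f: grad f(x) = Q x + c = (3, -9)
Constraint values g_i(x) = a_i^T x - b_i:
  g_1((1, -2)) = 0
  g_2((1, -2)) = -3
Stationarity residual: grad f(x) + sum_i lambda_i a_i = (0, 0)
  -> stationarity OK
Primal feasibility (all g_i <= 0): OK
Dual feasibility (all lambda_i >= 0): OK
Complementary slackness (lambda_i * g_i(x) = 0 for all i): OK

Verdict: yes, KKT holds.

yes


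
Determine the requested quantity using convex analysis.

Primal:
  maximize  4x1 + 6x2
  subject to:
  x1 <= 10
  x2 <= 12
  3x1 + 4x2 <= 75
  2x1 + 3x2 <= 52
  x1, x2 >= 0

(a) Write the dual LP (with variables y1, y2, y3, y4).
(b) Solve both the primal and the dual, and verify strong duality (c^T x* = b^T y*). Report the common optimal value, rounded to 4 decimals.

The standard primal-dual pair for 'max c^T x s.t. A x <= b, x >= 0' is:
  Dual:  min b^T y  s.t.  A^T y >= c,  y >= 0.

So the dual LP is:
  minimize  10y1 + 12y2 + 75y3 + 52y4
  subject to:
    y1 + 3y3 + 2y4 >= 4
    y2 + 4y3 + 3y4 >= 6
    y1, y2, y3, y4 >= 0

Solving the primal: x* = (10, 10.6667).
  primal value c^T x* = 104.
Solving the dual: y* = (0, 0, 0, 2).
  dual value b^T y* = 104.
Strong duality: c^T x* = b^T y*. Confirmed.

104


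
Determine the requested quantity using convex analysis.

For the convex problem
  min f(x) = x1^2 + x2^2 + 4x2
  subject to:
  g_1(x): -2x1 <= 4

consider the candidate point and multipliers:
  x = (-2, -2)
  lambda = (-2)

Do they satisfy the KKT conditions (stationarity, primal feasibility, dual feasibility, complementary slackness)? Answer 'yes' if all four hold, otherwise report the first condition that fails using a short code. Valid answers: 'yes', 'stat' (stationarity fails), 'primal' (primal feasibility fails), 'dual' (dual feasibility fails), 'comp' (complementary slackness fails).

Gradient of f: grad f(x) = Q x + c = (-4, 0)
Constraint values g_i(x) = a_i^T x - b_i:
  g_1((-2, -2)) = 0
Stationarity residual: grad f(x) + sum_i lambda_i a_i = (0, 0)
  -> stationarity OK
Primal feasibility (all g_i <= 0): OK
Dual feasibility (all lambda_i >= 0): FAILS
Complementary slackness (lambda_i * g_i(x) = 0 for all i): OK

Verdict: the first failing condition is dual_feasibility -> dual.

dual


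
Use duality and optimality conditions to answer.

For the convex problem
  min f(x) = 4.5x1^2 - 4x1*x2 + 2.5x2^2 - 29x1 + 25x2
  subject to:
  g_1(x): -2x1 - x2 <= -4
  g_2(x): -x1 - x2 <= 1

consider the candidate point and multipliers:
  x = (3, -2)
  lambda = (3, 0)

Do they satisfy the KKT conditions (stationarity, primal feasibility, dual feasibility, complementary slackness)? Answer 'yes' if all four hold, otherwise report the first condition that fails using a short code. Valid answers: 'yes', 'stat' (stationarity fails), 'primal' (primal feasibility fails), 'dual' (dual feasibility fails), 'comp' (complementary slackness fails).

Gradient of f: grad f(x) = Q x + c = (6, 3)
Constraint values g_i(x) = a_i^T x - b_i:
  g_1((3, -2)) = 0
  g_2((3, -2)) = -2
Stationarity residual: grad f(x) + sum_i lambda_i a_i = (0, 0)
  -> stationarity OK
Primal feasibility (all g_i <= 0): OK
Dual feasibility (all lambda_i >= 0): OK
Complementary slackness (lambda_i * g_i(x) = 0 for all i): OK

Verdict: yes, KKT holds.

yes


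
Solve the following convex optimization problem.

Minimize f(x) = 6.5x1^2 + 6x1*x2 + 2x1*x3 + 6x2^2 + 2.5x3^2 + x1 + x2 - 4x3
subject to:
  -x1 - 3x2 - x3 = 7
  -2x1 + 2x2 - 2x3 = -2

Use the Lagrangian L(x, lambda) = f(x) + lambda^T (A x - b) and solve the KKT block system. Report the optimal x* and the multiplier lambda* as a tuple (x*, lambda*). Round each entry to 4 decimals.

Form the Lagrangian:
  L(x, lambda) = (1/2) x^T Q x + c^T x + lambda^T (A x - b)
Stationarity (grad_x L = 0): Q x + c + A^T lambda = 0.
Primal feasibility: A x = b.

This gives the KKT block system:
  [ Q   A^T ] [ x     ]   [-c ]
  [ A    0  ] [ lambda ] = [ b ]

Solving the linear system:
  x*      = (0.2857, -2, -1.2857)
  lambda* = (-7.7857, -1.0357)
  f(x*)   = 27.9286

x* = (0.2857, -2, -1.2857), lambda* = (-7.7857, -1.0357)


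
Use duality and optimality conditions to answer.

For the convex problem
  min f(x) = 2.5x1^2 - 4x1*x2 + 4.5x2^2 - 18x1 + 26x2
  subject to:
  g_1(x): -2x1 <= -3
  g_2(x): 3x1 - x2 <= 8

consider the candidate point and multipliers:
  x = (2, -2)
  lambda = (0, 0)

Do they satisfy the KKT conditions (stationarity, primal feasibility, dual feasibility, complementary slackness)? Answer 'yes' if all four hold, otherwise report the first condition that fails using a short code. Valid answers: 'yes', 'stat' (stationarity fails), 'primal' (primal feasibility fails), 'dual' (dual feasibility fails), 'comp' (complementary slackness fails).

Gradient of f: grad f(x) = Q x + c = (0, 0)
Constraint values g_i(x) = a_i^T x - b_i:
  g_1((2, -2)) = -1
  g_2((2, -2)) = 0
Stationarity residual: grad f(x) + sum_i lambda_i a_i = (0, 0)
  -> stationarity OK
Primal feasibility (all g_i <= 0): OK
Dual feasibility (all lambda_i >= 0): OK
Complementary slackness (lambda_i * g_i(x) = 0 for all i): OK

Verdict: yes, KKT holds.

yes


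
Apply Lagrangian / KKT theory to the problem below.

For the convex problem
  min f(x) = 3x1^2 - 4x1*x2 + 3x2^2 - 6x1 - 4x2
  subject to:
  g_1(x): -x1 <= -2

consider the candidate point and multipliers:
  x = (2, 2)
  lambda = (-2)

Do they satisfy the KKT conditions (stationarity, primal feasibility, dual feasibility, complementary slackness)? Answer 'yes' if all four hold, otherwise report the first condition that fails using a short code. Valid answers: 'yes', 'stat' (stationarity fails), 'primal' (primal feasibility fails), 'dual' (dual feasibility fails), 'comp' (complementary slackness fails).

Gradient of f: grad f(x) = Q x + c = (-2, 0)
Constraint values g_i(x) = a_i^T x - b_i:
  g_1((2, 2)) = 0
Stationarity residual: grad f(x) + sum_i lambda_i a_i = (0, 0)
  -> stationarity OK
Primal feasibility (all g_i <= 0): OK
Dual feasibility (all lambda_i >= 0): FAILS
Complementary slackness (lambda_i * g_i(x) = 0 for all i): OK

Verdict: the first failing condition is dual_feasibility -> dual.

dual


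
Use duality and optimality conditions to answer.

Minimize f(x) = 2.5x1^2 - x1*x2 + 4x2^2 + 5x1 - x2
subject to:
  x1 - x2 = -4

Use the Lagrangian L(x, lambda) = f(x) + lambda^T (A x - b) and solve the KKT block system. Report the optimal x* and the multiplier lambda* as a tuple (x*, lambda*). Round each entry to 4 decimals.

Form the Lagrangian:
  L(x, lambda) = (1/2) x^T Q x + c^T x + lambda^T (A x - b)
Stationarity (grad_x L = 0): Q x + c + A^T lambda = 0.
Primal feasibility: A x = b.

This gives the KKT block system:
  [ Q   A^T ] [ x     ]   [-c ]
  [ A    0  ] [ lambda ] = [ b ]

Solving the linear system:
  x*      = (-2.9091, 1.0909)
  lambda* = (10.6364)
  f(x*)   = 13.4545

x* = (-2.9091, 1.0909), lambda* = (10.6364)
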